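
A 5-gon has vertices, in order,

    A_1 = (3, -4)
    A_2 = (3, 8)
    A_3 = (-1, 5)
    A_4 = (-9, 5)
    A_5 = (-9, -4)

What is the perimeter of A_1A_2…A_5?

|A_1A_2| = √((0)² + (12)²) = √144 = 12
|A_2A_3| = √((-4)² + (-3)²) = √25 = 5
|A_3A_4| = √((-8)² + (0)²) = √64 = 8
|A_4A_5| = √((0)² + (-9)²) = √81 = 9
|A_5A_1| = √((12)² + (0)²) = √144 = 12
Perimeter = 12 + 5 + 8 + 9 + 12 = 46.

46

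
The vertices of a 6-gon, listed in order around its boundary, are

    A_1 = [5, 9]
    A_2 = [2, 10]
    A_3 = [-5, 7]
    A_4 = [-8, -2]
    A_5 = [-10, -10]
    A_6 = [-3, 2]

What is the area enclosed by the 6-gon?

67.5

A_1→A_2: (5)(10) − (2)(9) = 32
A_2→A_3: (2)(7) − (-5)(10) = 64
A_3→A_4: (-5)(-2) − (-8)(7) = 66
A_4→A_5: (-8)(-10) − (-10)(-2) = 60
A_5→A_6: (-10)(2) − (-3)(-10) = -50
A_6→A_1: (-3)(9) − (5)(2) = -37
Σ = 135
Area = |Σ|/2 = 67.5.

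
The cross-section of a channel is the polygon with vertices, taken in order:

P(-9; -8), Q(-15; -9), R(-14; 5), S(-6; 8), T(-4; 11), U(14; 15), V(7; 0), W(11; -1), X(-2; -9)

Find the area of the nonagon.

424

P→Q: (-9)(-9) − (-15)(-8) = -39
Q→R: (-15)(5) − (-14)(-9) = -201
R→S: (-14)(8) − (-6)(5) = -82
S→T: (-6)(11) − (-4)(8) = -34
T→U: (-4)(15) − (14)(11) = -214
U→V: (14)(0) − (7)(15) = -105
V→W: (7)(-1) − (11)(0) = -7
W→X: (11)(-9) − (-2)(-1) = -101
X→P: (-2)(-8) − (-9)(-9) = -65
Σ = -848
Area = |Σ|/2 = 424.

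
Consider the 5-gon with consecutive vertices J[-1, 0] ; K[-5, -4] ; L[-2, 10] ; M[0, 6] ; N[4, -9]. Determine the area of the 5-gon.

49.5

Cross-terms: 4, -58, -12, -24, -9  ⇒  Σ = -99
Area = |Σ|/2 = 49.5.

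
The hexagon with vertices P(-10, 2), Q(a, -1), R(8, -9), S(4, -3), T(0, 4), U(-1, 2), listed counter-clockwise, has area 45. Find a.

-2

Write out the shoelace sum; only the two edges meeting at Q involve a:
2·Area = [((-10)·(-1) − a·2) + (a·(-9) − 8·(-1))] + 50
       = -11·a + 68 = 90
⇒ a = -2.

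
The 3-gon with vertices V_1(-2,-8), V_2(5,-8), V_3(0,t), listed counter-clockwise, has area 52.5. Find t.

7

Write out the shoelace sum; only the two edges meeting at V_3 involve t:
2·Area = [(5·t − 0·(-8)) + (0·(-8) − (-2)·t)] + 56
       = 7·t + 56 = 105
⇒ t = 7.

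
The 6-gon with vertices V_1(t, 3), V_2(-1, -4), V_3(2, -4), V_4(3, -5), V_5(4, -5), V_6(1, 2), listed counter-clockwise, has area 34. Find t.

The doubled signed area Σ (x_i y_{i+1} − x_{i+1} y_i) is linear in t.
With t=0 it equals 38; the coefficient of t is -6 (from the two edges through V_1).
So -6·t + 38 = 2·34 = 68 ⇒ t = -5.

-5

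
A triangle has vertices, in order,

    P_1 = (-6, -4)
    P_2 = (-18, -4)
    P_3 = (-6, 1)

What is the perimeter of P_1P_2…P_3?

|P_1P_2| = √((-12)² + (0)²) = √144 = 12
|P_2P_3| = √((12)² + (5)²) = √169 = 13
|P_3P_1| = √((0)² + (-5)²) = √25 = 5
Perimeter = 12 + 13 + 5 = 30.

30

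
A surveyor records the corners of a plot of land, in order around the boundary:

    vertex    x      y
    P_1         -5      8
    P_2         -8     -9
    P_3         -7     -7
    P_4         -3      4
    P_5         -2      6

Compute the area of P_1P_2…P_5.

Apply the shoelace (surveyor's) formula: 2A = Σ (x_i·y_{i+1} − x_{i+1}·y_i), indices taken mod 5.
P_1→P_2: (-5)(-9) − (-8)(8) = 109
P_2→P_3: (-8)(-7) − (-7)(-9) = -7
P_3→P_4: (-7)(4) − (-3)(-7) = -49
P_4→P_5: (-3)(6) − (-2)(4) = -10
P_5→P_1: (-2)(8) − (-5)(6) = 14
Σ = 57
Area = |Σ|/2 = 28.5.

28.5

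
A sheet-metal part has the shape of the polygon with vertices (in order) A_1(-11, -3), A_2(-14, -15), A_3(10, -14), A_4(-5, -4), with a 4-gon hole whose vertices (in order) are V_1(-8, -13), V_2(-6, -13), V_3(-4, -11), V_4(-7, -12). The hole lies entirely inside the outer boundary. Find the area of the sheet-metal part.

162

Outer boundary:
Apply the shoelace (surveyor's) formula: 2A = Σ (x_i·y_{i+1} − x_{i+1}·y_i), indices taken mod 4.
Σ = (123) + (346) + (-110) + (-29) = 330
Area = |Σ|/2 = 165.
Hole:
Σ = (26) + (14) + (-29) + (-5) = 6
Area = |Σ|/2 = 3.
Net area = 165 − 3 = 162.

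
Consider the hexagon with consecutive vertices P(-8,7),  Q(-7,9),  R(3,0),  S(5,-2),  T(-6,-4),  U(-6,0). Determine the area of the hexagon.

P→Q: (-8)(9) − (-7)(7) = -23
Q→R: (-7)(0) − (3)(9) = -27
R→S: (3)(-2) − (5)(0) = -6
S→T: (5)(-4) − (-6)(-2) = -32
T→U: (-6)(0) − (-6)(-4) = -24
U→P: (-6)(7) − (-8)(0) = -42
Σ = -154
Area = |Σ|/2 = 77.

77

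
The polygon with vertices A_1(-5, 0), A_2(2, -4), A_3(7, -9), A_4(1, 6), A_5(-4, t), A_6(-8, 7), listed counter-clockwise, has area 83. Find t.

6

Write out the shoelace sum; only the two edges meeting at A_5 involve t:
2·Area = [(1·t − (-4)·6) + ((-4)·7 − (-8)·t)] + 116
       = 9·t + 112 = 166
⇒ t = 6.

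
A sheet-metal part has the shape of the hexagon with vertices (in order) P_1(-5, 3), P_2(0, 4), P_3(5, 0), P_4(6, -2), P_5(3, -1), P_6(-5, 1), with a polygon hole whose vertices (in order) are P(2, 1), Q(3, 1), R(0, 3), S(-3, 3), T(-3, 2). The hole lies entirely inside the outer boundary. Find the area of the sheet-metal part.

Outer boundary:
Apply the shoelace formula: 2A = Σ (x_i·y_{i+1} − x_{i+1}·y_i), indices taken mod 6.
Σ = (-20) + (-20) + (-10) + (0) + (-2) + (-10) = -62
Area = |Σ|/2 = 31.
Hole:
Cross-terms: -1, 9, 9, 3, -7  ⇒  Σ = 13
Area = |Σ|/2 = 6.5.
Net area = 31 − 6.5 = 24.5.

24.5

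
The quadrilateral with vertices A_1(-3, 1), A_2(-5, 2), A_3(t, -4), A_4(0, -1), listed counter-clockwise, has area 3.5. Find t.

3

Write out the shoelace sum; only the two edges meeting at A_3 involve t:
2·Area = [((-5)·(-4) − t·2) + (t·(-1) − 0·(-4))] + -4
       = -3·t + 16 = 7
⇒ t = 3.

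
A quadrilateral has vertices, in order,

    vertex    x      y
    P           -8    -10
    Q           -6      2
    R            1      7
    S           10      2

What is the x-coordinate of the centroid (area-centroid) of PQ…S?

Apply the shoelace (surveyor's) formula. First the cross-terms c_i = x_i·y_{i+1} − x_{i+1}·y_i:
  -76, -44, -68, -84  ⇒  2A = -272, A = -136.
Then Σ (x_i + x_{i+1})·c_i = 368, so x̄ = 368 / (6·(-136)) = -23/51.

-23/51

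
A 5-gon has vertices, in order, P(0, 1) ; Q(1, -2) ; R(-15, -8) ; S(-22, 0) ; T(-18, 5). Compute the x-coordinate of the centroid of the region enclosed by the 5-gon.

Apply the shoelace (surveyor's) formula. First the cross-terms c_i = x_i·y_{i+1} − x_{i+1}·y_i:
  -1, -38, -176, -110, -18  ⇒  2A = -343, A = -171.5.
Then Σ (x_i + x_{i+1})·c_i = 11767, so x̄ = 11767 / (6·(-171.5)) = -1681/147.

-1681/147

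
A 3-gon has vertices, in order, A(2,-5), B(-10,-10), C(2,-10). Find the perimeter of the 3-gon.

|AB| = √((-12)² + (-5)²) = √169 = 13
|BC| = √((12)² + (0)²) = √144 = 12
|CA| = √((0)² + (5)²) = √25 = 5
Perimeter = 13 + 12 + 5 = 30.

30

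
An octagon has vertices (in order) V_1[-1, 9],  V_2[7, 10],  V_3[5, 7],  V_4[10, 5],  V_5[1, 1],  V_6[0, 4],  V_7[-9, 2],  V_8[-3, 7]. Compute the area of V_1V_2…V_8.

Apply the shoelace formula: 2A = Σ (x_i·y_{i+1} − x_{i+1}·y_i), indices taken mod 8.
Cross-terms: -73, -1, -45, 5, 4, 36, -57, -20  ⇒  Σ = -151
Area = |Σ|/2 = 75.5.

75.5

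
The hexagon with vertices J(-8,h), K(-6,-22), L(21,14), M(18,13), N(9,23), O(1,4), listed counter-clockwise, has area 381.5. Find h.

-22

Write out the shoelace sum; only the two edges meeting at J involve h:
2·Area = [(1·h − (-8)·4) + ((-8)·(-22) − (-6)·h)] + 709
       = 7·h + 917 = 763
⇒ h = -22.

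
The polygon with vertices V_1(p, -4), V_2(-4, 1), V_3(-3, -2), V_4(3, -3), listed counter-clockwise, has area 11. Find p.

The doubled signed area Σ (x_i y_{i+1} − x_{i+1} y_i) is linear in p.
With p=0 it equals -2; the coefficient of p is 4 (from the two edges through V_1).
So 4·p + -2 = 2·11 = 22 ⇒ p = 6.

6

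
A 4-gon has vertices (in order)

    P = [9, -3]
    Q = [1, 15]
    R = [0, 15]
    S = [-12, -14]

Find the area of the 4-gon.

247.5

Apply Gauss's area formula: 2A = Σ (x_i·y_{i+1} − x_{i+1}·y_i), indices taken mod 4.
Σ = (138) + (15) + (180) + (162) = 495
Area = |Σ|/2 = 247.5.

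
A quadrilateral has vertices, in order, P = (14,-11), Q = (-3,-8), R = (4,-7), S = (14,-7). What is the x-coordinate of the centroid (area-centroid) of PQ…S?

Apply the surveyor's formula. First the cross-terms c_i = x_i·y_{i+1} − x_{i+1}·y_i:
  -145, 53, 70, -56  ⇒  2A = -78, A = -39.
Then Σ (x_i + x_{i+1})·c_i = -1850, so x̄ = -1850 / (6·(-39)) = 925/117.

925/117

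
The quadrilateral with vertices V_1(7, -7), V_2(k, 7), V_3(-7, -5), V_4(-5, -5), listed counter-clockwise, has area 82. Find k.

Write out the shoelace sum; only the two edges meeting at V_2 involve k:
2·Area = [(7·7 − k·(-7)) + (k·(-5) − (-7)·7)] + 80
       = 2·k + 178 = 164
⇒ k = -7.

-7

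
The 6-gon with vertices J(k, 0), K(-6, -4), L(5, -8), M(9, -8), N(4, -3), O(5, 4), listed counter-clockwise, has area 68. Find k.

Write out the shoelace sum; only the two edges meeting at J involve k:
2·Area = [(5·0 − k·4) + (k·(-4) − (-6)·0)] + 136
       = -8·k + 136 = 136
⇒ k = 0.

0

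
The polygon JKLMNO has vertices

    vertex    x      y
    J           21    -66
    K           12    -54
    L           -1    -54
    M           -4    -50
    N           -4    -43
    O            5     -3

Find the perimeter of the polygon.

146

|JK| = √((-9)² + (12)²) = √225 = 15
|KL| = √((-13)² + (0)²) = √169 = 13
|LM| = √((-3)² + (4)²) = √25 = 5
|MN| = √((0)² + (7)²) = √49 = 7
|NO| = √((9)² + (40)²) = √1681 = 41
|OJ| = √((16)² + (-63)²) = √4225 = 65
Perimeter = 15 + 13 + 5 + 7 + 41 + 65 = 146.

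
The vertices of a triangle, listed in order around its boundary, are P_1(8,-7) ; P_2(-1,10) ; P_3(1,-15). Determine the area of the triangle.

Σ = (73) + (5) + (113) = 191
Area = |Σ|/2 = 95.5.

95.5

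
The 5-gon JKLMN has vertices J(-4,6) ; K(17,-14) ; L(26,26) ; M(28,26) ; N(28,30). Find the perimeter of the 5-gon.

|JK| = √((21)² + (-20)²) = √841 = 29
|KL| = √((9)² + (40)²) = √1681 = 41
|LM| = √((2)² + (0)²) = √4 = 2
|MN| = √((0)² + (4)²) = √16 = 4
|NJ| = √((-32)² + (-24)²) = √1600 = 40
Perimeter = 29 + 41 + 2 + 4 + 40 = 116.

116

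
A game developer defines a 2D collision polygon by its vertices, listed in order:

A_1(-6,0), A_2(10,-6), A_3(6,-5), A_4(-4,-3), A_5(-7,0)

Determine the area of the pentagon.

Cross-terms: 36, -14, -38, -21, 0  ⇒  Σ = -37
Area = |Σ|/2 = 18.5.

18.5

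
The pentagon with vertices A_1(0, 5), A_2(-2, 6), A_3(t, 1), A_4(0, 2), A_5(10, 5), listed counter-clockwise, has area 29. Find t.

-5

Write out the shoelace sum; only the two edges meeting at A_3 involve t:
2·Area = [((-2)·1 − t·6) + (t·2 − 0·1)] + 40
       = -4·t + 38 = 58
⇒ t = -5.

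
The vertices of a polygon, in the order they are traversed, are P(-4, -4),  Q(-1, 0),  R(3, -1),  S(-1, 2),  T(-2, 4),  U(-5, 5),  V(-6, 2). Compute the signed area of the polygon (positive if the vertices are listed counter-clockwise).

Σ = (-4) + (1) + (5) + (0) + (10) + (20) + (32) = 64
Signed area = Σ/2 = 32 (positive ⇒ counter-clockwise traversal).

32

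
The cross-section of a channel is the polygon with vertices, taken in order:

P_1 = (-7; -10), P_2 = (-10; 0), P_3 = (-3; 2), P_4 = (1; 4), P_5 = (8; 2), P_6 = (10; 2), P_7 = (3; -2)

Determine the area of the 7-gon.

Cross-terms: -100, -20, -14, -30, -4, -26, -44  ⇒  Σ = -238
Area = |Σ|/2 = 119.

119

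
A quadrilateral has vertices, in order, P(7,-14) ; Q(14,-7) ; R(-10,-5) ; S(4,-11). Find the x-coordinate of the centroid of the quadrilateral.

989/237

Apply the surveyor's formula. First the cross-terms c_i = x_i·y_{i+1} − x_{i+1}·y_i:
  147, -140, 130, 21  ⇒  2A = 158, A = 79.
Then Σ (x_i + x_{i+1})·c_i = 1978, so x̄ = 1978 / (6·79) = 989/237.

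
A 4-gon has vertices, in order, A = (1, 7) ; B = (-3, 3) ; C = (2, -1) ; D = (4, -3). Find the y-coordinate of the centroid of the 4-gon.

Apply the shoelace (surveyor's) formula. First the cross-terms c_i = x_i·y_{i+1} − x_{i+1}·y_i:
  24, -3, -2, 31  ⇒  2A = 50, A = 25.
Then Σ (y_i + y_{i+1})·c_i = 366, so ȳ = 366 / (6·25) = 2.44.

2.44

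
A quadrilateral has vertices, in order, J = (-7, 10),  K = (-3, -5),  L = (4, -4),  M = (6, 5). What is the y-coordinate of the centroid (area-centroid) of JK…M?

251/118

Apply the shoelace (surveyor's) formula. First the cross-terms c_i = x_i·y_{i+1} − x_{i+1}·y_i:
  65, 32, 44, 95  ⇒  2A = 236, A = 118.
Then Σ (y_i + y_{i+1})·c_i = 1506, so ȳ = 1506 / (6·118) = 251/118.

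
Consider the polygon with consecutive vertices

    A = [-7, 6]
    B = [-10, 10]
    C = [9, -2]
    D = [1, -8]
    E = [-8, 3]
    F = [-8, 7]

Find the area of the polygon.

121

Apply the surveyor's formula: 2A = Σ (x_i·y_{i+1} − x_{i+1}·y_i), indices taken mod 6.
Σ = (-10) + (-70) + (-70) + (-61) + (-32) + (1) = -242
Area = |Σ|/2 = 121.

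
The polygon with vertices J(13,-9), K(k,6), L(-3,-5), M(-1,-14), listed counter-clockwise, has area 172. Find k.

Write out the shoelace sum; only the two edges meeting at K involve k:
2·Area = [(13·6 − k·(-9)) + (k·(-5) − (-3)·6)] + 228
       = 4·k + 324 = 344
⇒ k = 5.

5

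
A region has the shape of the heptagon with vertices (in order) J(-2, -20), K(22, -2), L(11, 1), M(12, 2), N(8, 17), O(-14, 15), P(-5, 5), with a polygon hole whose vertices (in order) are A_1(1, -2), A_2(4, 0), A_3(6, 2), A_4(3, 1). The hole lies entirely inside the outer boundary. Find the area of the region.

Outer boundary:
Cross-terms: 444, 44, 10, 188, 358, 5, 110  ⇒  Σ = 1159
Area = |Σ|/2 = 579.5.
Hole:
Σ = (8) + (8) + (0) + (-7) = 9
Area = |Σ|/2 = 4.5.
Net area = 579.5 − 4.5 = 575.

575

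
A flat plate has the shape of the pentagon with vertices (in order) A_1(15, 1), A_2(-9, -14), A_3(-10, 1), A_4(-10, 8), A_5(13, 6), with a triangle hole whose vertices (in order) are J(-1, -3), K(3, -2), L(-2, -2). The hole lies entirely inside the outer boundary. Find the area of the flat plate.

Outer boundary:
Apply the shoelace formula: 2A = Σ (x_i·y_{i+1} − x_{i+1}·y_i), indices taken mod 5.
Cross-terms: -201, -149, -70, -164, -77  ⇒  Σ = -661
Area = |Σ|/2 = 330.5.
Hole:
Apply the shoelace formula: 2A = Σ (x_i·y_{i+1} − x_{i+1}·y_i), indices taken mod 3.
J→K: (-1)(-2) − (3)(-3) = 11
K→L: (3)(-2) − (-2)(-2) = -10
L→J: (-2)(-3) − (-1)(-2) = 4
Σ = 5
Area = |Σ|/2 = 2.5.
Net area = 330.5 − 2.5 = 328.

328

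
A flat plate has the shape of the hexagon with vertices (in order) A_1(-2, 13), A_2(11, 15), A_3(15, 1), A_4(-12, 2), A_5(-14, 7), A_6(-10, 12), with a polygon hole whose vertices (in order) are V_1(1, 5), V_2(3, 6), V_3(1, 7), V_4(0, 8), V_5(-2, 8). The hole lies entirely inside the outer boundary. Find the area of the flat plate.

296.5

Outer boundary:
Apply Gauss's area formula: 2A = Σ (x_i·y_{i+1} − x_{i+1}·y_i), indices taken mod 6.
Σ = (-173) + (-214) + (42) + (-56) + (-98) + (-106) = -605
Area = |Σ|/2 = 302.5.
Hole:
Apply the shoelace formula: 2A = Σ (x_i·y_{i+1} − x_{i+1}·y_i), indices taken mod 5.
Cross-terms: -9, 15, 8, 16, -18  ⇒  Σ = 12
Area = |Σ|/2 = 6.
Net area = 302.5 − 6 = 296.5.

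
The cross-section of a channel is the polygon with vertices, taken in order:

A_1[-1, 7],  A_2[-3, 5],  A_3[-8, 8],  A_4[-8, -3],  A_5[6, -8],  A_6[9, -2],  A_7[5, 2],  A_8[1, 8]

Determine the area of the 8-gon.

171.5

A_1→A_2: (-1)(5) − (-3)(7) = 16
A_2→A_3: (-3)(8) − (-8)(5) = 16
A_3→A_4: (-8)(-3) − (-8)(8) = 88
A_4→A_5: (-8)(-8) − (6)(-3) = 82
A_5→A_6: (6)(-2) − (9)(-8) = 60
A_6→A_7: (9)(2) − (5)(-2) = 28
A_7→A_8: (5)(8) − (1)(2) = 38
A_8→A_1: (1)(7) − (-1)(8) = 15
Σ = 343
Area = |Σ|/2 = 171.5.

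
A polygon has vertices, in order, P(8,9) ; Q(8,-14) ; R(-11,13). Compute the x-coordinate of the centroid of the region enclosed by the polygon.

5/3

Apply the shoelace (surveyor's) formula. First the cross-terms c_i = x_i·y_{i+1} − x_{i+1}·y_i:
  -184, -50, -203  ⇒  2A = -437, A = -218.5.
Then Σ (x_i + x_{i+1})·c_i = -2185, so x̄ = -2185 / (6·(-218.5)) = 5/3.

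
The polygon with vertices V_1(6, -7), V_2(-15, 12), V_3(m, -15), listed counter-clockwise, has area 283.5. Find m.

The doubled signed area Σ (x_i y_{i+1} − x_{i+1} y_i) is linear in m.
With m=0 it equals 282; the coefficient of m is -19 (from the two edges through V_3).
So -19·m + 282 = 2·283.5 = 567 ⇒ m = -15.

-15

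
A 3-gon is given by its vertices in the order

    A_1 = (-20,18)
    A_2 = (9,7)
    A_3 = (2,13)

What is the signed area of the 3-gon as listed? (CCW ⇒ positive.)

48.5

Σ = (-302) + (103) + (296) = 97
Signed area = Σ/2 = 48.5 (positive ⇒ counter-clockwise traversal).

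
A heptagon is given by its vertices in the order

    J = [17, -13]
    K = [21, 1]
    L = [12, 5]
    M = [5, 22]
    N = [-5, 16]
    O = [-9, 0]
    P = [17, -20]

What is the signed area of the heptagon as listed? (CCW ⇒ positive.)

627.5

J→K: (17)(1) − (21)(-13) = 290
K→L: (21)(5) − (12)(1) = 93
L→M: (12)(22) − (5)(5) = 239
M→N: (5)(16) − (-5)(22) = 190
N→O: (-5)(0) − (-9)(16) = 144
O→P: (-9)(-20) − (17)(0) = 180
P→J: (17)(-13) − (17)(-20) = 119
Σ = 1255
Signed area = Σ/2 = 627.5 (positive ⇒ counter-clockwise traversal).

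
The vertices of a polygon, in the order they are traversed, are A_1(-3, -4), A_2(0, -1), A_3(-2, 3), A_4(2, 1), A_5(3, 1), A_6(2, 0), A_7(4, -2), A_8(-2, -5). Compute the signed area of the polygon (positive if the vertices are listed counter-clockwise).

Apply Gauss's area formula: 2A = Σ (x_i·y_{i+1} − x_{i+1}·y_i), indices taken mod 8.
Cross-terms: 3, -2, -8, -1, -2, -4, -24, -7  ⇒  Σ = -45
Signed area = Σ/2 = -22.5 (negative ⇒ clockwise traversal).

-22.5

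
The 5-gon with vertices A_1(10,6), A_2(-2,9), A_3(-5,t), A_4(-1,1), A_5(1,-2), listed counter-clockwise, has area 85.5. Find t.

Write out the shoelace sum; only the two edges meeting at A_3 involve t:
2·Area = [((-2)·t − (-5)·9) + ((-5)·1 − (-1)·t)] + 129
       = -1·t + 169 = 171
⇒ t = -2.

-2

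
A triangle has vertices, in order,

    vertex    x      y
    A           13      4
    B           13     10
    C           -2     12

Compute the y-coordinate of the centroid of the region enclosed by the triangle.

26/3

Apply the shoelace formula. First the cross-terms c_i = x_i·y_{i+1} − x_{i+1}·y_i:
  78, 176, -164  ⇒  2A = 90, A = 45.
Then Σ (y_i + y_{i+1})·c_i = 2340, so ȳ = 2340 / (6·45) = 26/3.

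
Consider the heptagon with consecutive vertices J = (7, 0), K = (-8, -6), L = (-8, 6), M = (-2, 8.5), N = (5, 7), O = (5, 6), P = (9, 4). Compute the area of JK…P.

Σ = (-42) + (-96) + (-56) + (-56.5) + (-5) + (-34) + (-28) = -317.5
Area = |Σ|/2 = 158.75.

158.75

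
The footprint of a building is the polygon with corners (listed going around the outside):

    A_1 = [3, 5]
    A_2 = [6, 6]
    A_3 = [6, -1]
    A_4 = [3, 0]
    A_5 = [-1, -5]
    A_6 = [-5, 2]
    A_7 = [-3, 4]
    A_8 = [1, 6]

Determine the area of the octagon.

71

Cross-terms: -12, -42, 3, -15, -27, -14, -22, -13  ⇒  Σ = -142
Area = |Σ|/2 = 71.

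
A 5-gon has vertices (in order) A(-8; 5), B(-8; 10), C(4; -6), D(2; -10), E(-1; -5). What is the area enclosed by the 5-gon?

62.5

Apply the surveyor's formula: 2A = Σ (x_i·y_{i+1} − x_{i+1}·y_i), indices taken mod 5.
A→B: (-8)(10) − (-8)(5) = -40
B→C: (-8)(-6) − (4)(10) = 8
C→D: (4)(-10) − (2)(-6) = -28
D→E: (2)(-5) − (-1)(-10) = -20
E→A: (-1)(5) − (-8)(-5) = -45
Σ = -125
Area = |Σ|/2 = 62.5.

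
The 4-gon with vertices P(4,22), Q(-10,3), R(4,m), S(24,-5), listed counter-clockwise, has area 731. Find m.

-21

The doubled signed area Σ (x_i y_{i+1} − x_{i+1} y_i) is linear in m.
With m=0 it equals 748; the coefficient of m is -34 (from the two edges through R).
So -34·m + 748 = 2·731 = 1462 ⇒ m = -21.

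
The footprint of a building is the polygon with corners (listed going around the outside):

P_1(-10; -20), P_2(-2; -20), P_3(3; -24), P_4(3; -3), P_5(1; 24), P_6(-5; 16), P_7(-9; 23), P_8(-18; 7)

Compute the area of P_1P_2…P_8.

676

Cross-terms: 160, 108, 63, 75, 136, 29, 351, 430  ⇒  Σ = 1352
Area = |Σ|/2 = 676.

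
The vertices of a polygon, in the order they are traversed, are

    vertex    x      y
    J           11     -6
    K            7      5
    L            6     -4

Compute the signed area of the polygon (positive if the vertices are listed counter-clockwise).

23.5

J→K: (11)(5) − (7)(-6) = 97
K→L: (7)(-4) − (6)(5) = -58
L→J: (6)(-6) − (11)(-4) = 8
Σ = 47
Signed area = Σ/2 = 23.5 (positive ⇒ counter-clockwise traversal).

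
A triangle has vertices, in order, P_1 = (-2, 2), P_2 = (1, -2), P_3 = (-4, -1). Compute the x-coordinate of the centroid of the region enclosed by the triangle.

Apply the shoelace formula. First the cross-terms c_i = x_i·y_{i+1} − x_{i+1}·y_i:
  2, -9, -10  ⇒  2A = -17, A = -8.5.
Then Σ (x_i + x_{i+1})·c_i = 85, so x̄ = 85 / (6·(-8.5)) = -5/3.

-5/3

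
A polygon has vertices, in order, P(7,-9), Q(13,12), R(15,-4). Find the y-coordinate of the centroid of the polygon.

Apply Gauss's area formula. First the cross-terms c_i = x_i·y_{i+1} − x_{i+1}·y_i:
  201, -232, -107  ⇒  2A = -138, A = -69.
Then Σ (y_i + y_{i+1})·c_i = 138, so ȳ = 138 / (6·(-69)) = -1/3.

-1/3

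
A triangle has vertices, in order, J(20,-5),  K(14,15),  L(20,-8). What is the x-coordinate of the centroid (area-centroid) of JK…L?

18

Apply the shoelace (surveyor's) formula. First the cross-terms c_i = x_i·y_{i+1} − x_{i+1}·y_i:
  370, -412, 60  ⇒  2A = 18, A = 9.
Then Σ (x_i + x_{i+1})·c_i = 972, so x̄ = 972 / (6·9) = 18.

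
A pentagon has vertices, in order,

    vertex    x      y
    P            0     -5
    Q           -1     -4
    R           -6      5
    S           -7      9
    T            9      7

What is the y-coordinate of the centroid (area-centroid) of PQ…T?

605/171

Apply Gauss's area formula. First the cross-terms c_i = x_i·y_{i+1} − x_{i+1}·y_i:
  -5, -29, -19, -130, -45  ⇒  2A = -228, A = -114.
Then Σ (y_i + y_{i+1})·c_i = -2420, so ȳ = -2420 / (6·(-114)) = 605/171.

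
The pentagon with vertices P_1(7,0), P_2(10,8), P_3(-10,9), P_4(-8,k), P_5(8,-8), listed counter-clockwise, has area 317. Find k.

The doubled signed area Σ (x_i y_{i+1} − x_{i+1} y_i) is linear in k.
With k=0 it equals 418; the coefficient of k is -18 (from the two edges through P_4).
So -18·k + 418 = 2·317 = 634 ⇒ k = -12.

-12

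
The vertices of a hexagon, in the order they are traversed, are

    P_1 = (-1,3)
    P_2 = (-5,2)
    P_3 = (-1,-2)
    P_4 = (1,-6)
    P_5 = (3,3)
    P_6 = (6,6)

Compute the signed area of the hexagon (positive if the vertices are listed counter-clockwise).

Apply the shoelace formula: 2A = Σ (x_i·y_{i+1} − x_{i+1}·y_i), indices taken mod 6.
P_1→P_2: (-1)(2) − (-5)(3) = 13
P_2→P_3: (-5)(-2) − (-1)(2) = 12
P_3→P_4: (-1)(-6) − (1)(-2) = 8
P_4→P_5: (1)(3) − (3)(-6) = 21
P_5→P_6: (3)(6) − (6)(3) = 0
P_6→P_1: (6)(3) − (-1)(6) = 24
Σ = 78
Signed area = Σ/2 = 39 (positive ⇒ counter-clockwise traversal).

39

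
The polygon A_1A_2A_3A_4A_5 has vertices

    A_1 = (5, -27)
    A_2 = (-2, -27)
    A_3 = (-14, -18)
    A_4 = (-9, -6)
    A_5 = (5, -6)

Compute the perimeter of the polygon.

70

|A_1A_2| = √((-7)² + (0)²) = √49 = 7
|A_2A_3| = √((-12)² + (9)²) = √225 = 15
|A_3A_4| = √((5)² + (12)²) = √169 = 13
|A_4A_5| = √((14)² + (0)²) = √196 = 14
|A_5A_1| = √((0)² + (-21)²) = √441 = 21
Perimeter = 7 + 15 + 13 + 14 + 21 = 70.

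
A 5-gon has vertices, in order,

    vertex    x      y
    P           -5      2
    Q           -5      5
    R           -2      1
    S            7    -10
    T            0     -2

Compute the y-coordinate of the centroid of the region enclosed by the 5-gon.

Apply the shoelace formula. First the cross-terms c_i = x_i·y_{i+1} − x_{i+1}·y_i:
  -15, 5, 13, -14, -10  ⇒  2A = -21, A = -10.5.
Then Σ (y_i + y_{i+1})·c_i = -24, so ȳ = -24 / (6·(-10.5)) = 8/21.

8/21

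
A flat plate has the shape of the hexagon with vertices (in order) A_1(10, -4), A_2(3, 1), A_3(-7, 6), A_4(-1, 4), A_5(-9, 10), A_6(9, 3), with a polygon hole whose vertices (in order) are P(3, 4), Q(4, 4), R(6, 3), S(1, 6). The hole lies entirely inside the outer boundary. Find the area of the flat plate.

64.5

Outer boundary:
A_1→A_2: (10)(1) − (3)(-4) = 22
A_2→A_3: (3)(6) − (-7)(1) = 25
A_3→A_4: (-7)(4) − (-1)(6) = -22
A_4→A_5: (-1)(10) − (-9)(4) = 26
A_5→A_6: (-9)(3) − (9)(10) = -117
A_6→A_1: (9)(-4) − (10)(3) = -66
Σ = -132
Area = |Σ|/2 = 66.
Hole:
Apply the shoelace (surveyor's) formula: 2A = Σ (x_i·y_{i+1} − x_{i+1}·y_i), indices taken mod 4.
Cross-terms: -4, -12, 33, -14  ⇒  Σ = 3
Area = |Σ|/2 = 1.5.
Net area = 66 − 1.5 = 64.5.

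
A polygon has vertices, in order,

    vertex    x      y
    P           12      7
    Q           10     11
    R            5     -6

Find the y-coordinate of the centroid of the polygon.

4

Apply the shoelace (surveyor's) formula. First the cross-terms c_i = x_i·y_{i+1} − x_{i+1}·y_i:
  62, -115, 107  ⇒  2A = 54, A = 27.
Then Σ (y_i + y_{i+1})·c_i = 648, so ȳ = 648 / (6·27) = 4.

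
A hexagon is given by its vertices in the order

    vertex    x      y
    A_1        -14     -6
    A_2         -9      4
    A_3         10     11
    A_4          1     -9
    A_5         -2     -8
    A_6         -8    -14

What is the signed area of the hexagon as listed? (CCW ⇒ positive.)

Apply the shoelace (surveyor's) formula: 2A = Σ (x_i·y_{i+1} − x_{i+1}·y_i), indices taken mod 6.
Cross-terms: -110, -139, -101, -26, -36, -148  ⇒  Σ = -560
Signed area = Σ/2 = -280 (negative ⇒ clockwise traversal).

-280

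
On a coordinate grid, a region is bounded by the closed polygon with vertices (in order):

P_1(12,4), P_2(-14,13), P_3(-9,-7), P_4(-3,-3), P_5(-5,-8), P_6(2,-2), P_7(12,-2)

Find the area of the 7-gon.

Σ = (212) + (215) + (6) + (9) + (26) + (20) + (72) = 560
Area = |Σ|/2 = 280.

280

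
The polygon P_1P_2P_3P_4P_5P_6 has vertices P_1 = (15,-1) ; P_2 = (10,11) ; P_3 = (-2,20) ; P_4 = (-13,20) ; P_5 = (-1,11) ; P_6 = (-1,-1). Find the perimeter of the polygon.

82

|P_1P_2| = √((-5)² + (12)²) = √169 = 13
|P_2P_3| = √((-12)² + (9)²) = √225 = 15
|P_3P_4| = √((-11)² + (0)²) = √121 = 11
|P_4P_5| = √((12)² + (-9)²) = √225 = 15
|P_5P_6| = √((0)² + (-12)²) = √144 = 12
|P_6P_1| = √((16)² + (0)²) = √256 = 16
Perimeter = 13 + 15 + 11 + 15 + 12 + 16 = 82.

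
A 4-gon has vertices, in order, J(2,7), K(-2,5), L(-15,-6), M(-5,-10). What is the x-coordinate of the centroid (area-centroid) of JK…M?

-71/12

Apply the surveyor's formula. First the cross-terms c_i = x_i·y_{i+1} − x_{i+1}·y_i:
  24, 87, 120, -15  ⇒  2A = 216, A = 108.
Then Σ (x_i + x_{i+1})·c_i = -3834, so x̄ = -3834 / (6·108) = -71/12.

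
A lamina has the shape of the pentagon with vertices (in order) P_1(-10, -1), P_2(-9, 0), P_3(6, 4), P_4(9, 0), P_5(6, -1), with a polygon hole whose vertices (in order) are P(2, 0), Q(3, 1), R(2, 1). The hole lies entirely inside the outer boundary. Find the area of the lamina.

52.5

Outer boundary:
Apply Gauss's area formula: 2A = Σ (x_i·y_{i+1} − x_{i+1}·y_i), indices taken mod 5.
Σ = (-9) + (-36) + (-36) + (-9) + (-16) = -106
Area = |Σ|/2 = 53.
Hole:
Apply the surveyor's formula: 2A = Σ (x_i·y_{i+1} − x_{i+1}·y_i), indices taken mod 3.
Σ = (2) + (1) + (-2) = 1
Area = |Σ|/2 = 0.5.
Net area = 53 − 0.5 = 52.5.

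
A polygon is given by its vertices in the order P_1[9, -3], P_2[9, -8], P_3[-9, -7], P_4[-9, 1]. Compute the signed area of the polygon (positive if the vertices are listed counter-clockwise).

Cross-terms: -45, -135, -72, 18  ⇒  Σ = -234
Signed area = Σ/2 = -117 (negative ⇒ clockwise traversal).

-117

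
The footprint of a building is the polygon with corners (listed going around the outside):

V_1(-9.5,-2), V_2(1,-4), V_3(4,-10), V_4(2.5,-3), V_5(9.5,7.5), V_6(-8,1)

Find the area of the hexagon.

Apply Gauss's area formula: 2A = Σ (x_i·y_{i+1} − x_{i+1}·y_i), indices taken mod 6.
Σ = (40) + (6) + (13) + (47.25) + (69.5) + (25.5) = 201.25
Area = |Σ|/2 = 100.625.

100.625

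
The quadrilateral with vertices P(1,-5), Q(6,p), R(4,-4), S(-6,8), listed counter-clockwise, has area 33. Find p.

-10

The doubled signed area Σ (x_i y_{i+1} − x_{i+1} y_i) is linear in p.
With p=0 it equals 36; the coefficient of p is -3 (from the two edges through Q).
So -3·p + 36 = 2·33 = 66 ⇒ p = -10.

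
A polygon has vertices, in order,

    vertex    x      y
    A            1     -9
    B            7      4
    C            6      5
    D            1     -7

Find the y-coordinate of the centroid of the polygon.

Apply Gauss's area formula. First the cross-terms c_i = x_i·y_{i+1} − x_{i+1}·y_i:
  67, 11, -47, -2  ⇒  2A = 29, A = 14.5.
Then Σ (y_i + y_{i+1})·c_i = -110, so ȳ = -110 / (6·14.5) = -110/87.

-110/87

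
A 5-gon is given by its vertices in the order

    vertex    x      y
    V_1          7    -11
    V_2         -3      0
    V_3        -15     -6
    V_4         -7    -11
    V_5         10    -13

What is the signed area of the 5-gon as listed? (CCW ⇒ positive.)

Apply the shoelace (surveyor's) formula: 2A = Σ (x_i·y_{i+1} − x_{i+1}·y_i), indices taken mod 5.
Σ = (-33) + (18) + (123) + (201) + (-19) = 290
Signed area = Σ/2 = 145 (positive ⇒ counter-clockwise traversal).

145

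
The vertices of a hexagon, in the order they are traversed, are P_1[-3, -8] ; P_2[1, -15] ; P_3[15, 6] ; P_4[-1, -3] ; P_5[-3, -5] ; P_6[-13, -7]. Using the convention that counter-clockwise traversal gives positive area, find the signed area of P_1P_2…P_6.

140

Σ = (53) + (231) + (-39) + (-4) + (-44) + (83) = 280
Signed area = Σ/2 = 140 (positive ⇒ counter-clockwise traversal).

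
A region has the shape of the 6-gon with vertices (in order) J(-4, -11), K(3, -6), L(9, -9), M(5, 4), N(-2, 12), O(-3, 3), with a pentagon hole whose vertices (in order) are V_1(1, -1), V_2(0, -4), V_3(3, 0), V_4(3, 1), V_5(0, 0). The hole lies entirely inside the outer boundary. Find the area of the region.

148.5

Outer boundary:
Apply the shoelace (surveyor's) formula: 2A = Σ (x_i·y_{i+1} − x_{i+1}·y_i), indices taken mod 6.
Σ = (57) + (27) + (81) + (68) + (30) + (45) = 308
Area = |Σ|/2 = 154.
Hole:
Cross-terms: -4, 12, 3, 0, 0  ⇒  Σ = 11
Area = |Σ|/2 = 5.5.
Net area = 154 − 5.5 = 148.5.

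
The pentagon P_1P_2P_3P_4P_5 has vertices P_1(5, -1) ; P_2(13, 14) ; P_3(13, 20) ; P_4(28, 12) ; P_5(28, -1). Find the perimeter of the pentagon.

76

|P_1P_2| = √((8)² + (15)²) = √289 = 17
|P_2P_3| = √((0)² + (6)²) = √36 = 6
|P_3P_4| = √((15)² + (-8)²) = √289 = 17
|P_4P_5| = √((0)² + (-13)²) = √169 = 13
|P_5P_1| = √((-23)² + (0)²) = √529 = 23
Perimeter = 17 + 6 + 17 + 13 + 23 = 76.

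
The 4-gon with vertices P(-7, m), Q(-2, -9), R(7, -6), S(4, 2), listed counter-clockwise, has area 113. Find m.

The doubled signed area Σ (x_i y_{i+1} − x_{i+1} y_i) is linear in m.
With m=0 it equals 190; the coefficient of m is 6 (from the two edges through P).
So 6·m + 190 = 2·113 = 226 ⇒ m = 6.

6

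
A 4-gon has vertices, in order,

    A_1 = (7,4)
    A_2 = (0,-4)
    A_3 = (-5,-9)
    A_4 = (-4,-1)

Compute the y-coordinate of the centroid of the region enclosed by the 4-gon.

-181/88

Apply the surveyor's formula. First the cross-terms c_i = x_i·y_{i+1} − x_{i+1}·y_i:
  -28, -20, -31, -9  ⇒  2A = -88, A = -44.
Then Σ (y_i + y_{i+1})·c_i = 543, so ȳ = 543 / (6·(-44)) = -181/88.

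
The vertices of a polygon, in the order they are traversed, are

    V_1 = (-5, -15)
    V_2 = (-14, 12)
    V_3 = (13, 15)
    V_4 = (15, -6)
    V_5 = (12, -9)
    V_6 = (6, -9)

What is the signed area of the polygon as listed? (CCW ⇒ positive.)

Apply the shoelace formula: 2A = Σ (x_i·y_{i+1} − x_{i+1}·y_i), indices taken mod 6.
Cross-terms: -270, -366, -303, -63, -54, -135  ⇒  Σ = -1191
Signed area = Σ/2 = -595.5 (negative ⇒ clockwise traversal).

-595.5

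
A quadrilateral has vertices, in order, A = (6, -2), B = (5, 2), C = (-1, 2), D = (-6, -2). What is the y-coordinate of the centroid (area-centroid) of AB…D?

Apply Gauss's area formula. First the cross-terms c_i = x_i·y_{i+1} − x_{i+1}·y_i:
  22, 12, 14, 24  ⇒  2A = 72, A = 36.
Then Σ (y_i + y_{i+1})·c_i = -48, so ȳ = -48 / (6·36) = -2/9.

-2/9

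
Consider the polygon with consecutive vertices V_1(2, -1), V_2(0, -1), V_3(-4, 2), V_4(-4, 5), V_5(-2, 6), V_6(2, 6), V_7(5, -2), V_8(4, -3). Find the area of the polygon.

Cross-terms: -2, -4, -12, -14, -24, -34, -7, 2  ⇒  Σ = -95
Area = |Σ|/2 = 47.5.

47.5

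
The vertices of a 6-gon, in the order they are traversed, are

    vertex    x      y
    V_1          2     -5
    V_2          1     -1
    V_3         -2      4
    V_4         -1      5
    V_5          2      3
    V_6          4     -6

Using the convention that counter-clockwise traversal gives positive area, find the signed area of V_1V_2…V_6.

Apply Gauss's area formula: 2A = Σ (x_i·y_{i+1} − x_{i+1}·y_i), indices taken mod 6.
Σ = (3) + (2) + (-6) + (-13) + (-24) + (-8) = -46
Signed area = Σ/2 = -23 (negative ⇒ clockwise traversal).

-23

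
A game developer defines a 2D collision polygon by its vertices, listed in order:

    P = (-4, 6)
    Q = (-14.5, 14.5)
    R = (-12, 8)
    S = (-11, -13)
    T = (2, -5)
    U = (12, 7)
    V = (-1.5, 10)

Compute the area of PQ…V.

P→Q: (-4)(14.5) − (-14.5)(6) = 29
Q→R: (-14.5)(8) − (-12)(14.5) = 58
R→S: (-12)(-13) − (-11)(8) = 244
S→T: (-11)(-5) − (2)(-13) = 81
T→U: (2)(7) − (12)(-5) = 74
U→V: (12)(10) − (-1.5)(7) = 130.5
V→P: (-1.5)(6) − (-4)(10) = 31
Σ = 647.5
Area = |Σ|/2 = 323.75.

323.75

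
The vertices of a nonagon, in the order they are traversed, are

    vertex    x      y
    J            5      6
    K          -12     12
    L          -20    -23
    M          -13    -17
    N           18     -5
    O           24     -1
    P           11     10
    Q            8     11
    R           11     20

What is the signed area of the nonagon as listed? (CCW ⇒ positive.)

729.5

Σ = (132) + (516) + (41) + (371) + (102) + (251) + (41) + (39) + (-34) = 1459
Signed area = Σ/2 = 729.5 (positive ⇒ counter-clockwise traversal).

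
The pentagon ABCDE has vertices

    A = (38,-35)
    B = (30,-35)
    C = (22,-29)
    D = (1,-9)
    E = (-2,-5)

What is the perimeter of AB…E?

|AB| = √((-8)² + (0)²) = √64 = 8
|BC| = √((-8)² + (6)²) = √100 = 10
|CD| = √((-21)² + (20)²) = √841 = 29
|DE| = √((-3)² + (4)²) = √25 = 5
|EA| = √((40)² + (-30)²) = √2500 = 50
Perimeter = 8 + 10 + 29 + 5 + 50 = 102.

102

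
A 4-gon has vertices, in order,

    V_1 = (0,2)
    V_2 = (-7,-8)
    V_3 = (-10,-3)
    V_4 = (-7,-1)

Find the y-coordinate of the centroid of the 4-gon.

-17/6

Apply Gauss's area formula. First the cross-terms c_i = x_i·y_{i+1} − x_{i+1}·y_i:
  14, -59, -11, -14  ⇒  2A = -70, A = -35.
Then Σ (y_i + y_{i+1})·c_i = 595, so ȳ = 595 / (6·(-35)) = -17/6.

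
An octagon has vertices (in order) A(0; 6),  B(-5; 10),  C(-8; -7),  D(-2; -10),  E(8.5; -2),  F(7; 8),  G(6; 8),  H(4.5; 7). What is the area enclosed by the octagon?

A→B: (0)(10) − (-5)(6) = 30
B→C: (-5)(-7) − (-8)(10) = 115
C→D: (-8)(-10) − (-2)(-7) = 66
D→E: (-2)(-2) − (8.5)(-10) = 89
E→F: (8.5)(8) − (7)(-2) = 82
F→G: (7)(8) − (6)(8) = 8
G→H: (6)(7) − (4.5)(8) = 6
H→A: (4.5)(6) − (0)(7) = 27
Σ = 423
Area = |Σ|/2 = 211.5.

211.5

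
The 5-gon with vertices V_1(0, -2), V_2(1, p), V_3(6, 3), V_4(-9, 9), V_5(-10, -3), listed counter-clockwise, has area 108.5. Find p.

The doubled signed area Σ (x_i y_{i+1} − x_{i+1} y_i) is linear in p.
With p=0 it equals 223; the coefficient of p is -6 (from the two edges through V_2).
So -6·p + 223 = 2·108.5 = 217 ⇒ p = 1.

1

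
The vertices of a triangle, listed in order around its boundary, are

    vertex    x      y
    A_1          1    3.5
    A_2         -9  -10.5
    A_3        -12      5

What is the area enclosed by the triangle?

Σ = (21) + (-171) + (-47) = -197
Area = |Σ|/2 = 98.5.

98.5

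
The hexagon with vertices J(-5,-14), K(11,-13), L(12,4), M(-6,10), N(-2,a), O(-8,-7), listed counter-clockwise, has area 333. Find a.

-4

Write out the shoelace sum; only the two edges meeting at N involve a:
2·Area = [((-6)·a − (-2)·10) + ((-2)·(-7) − (-8)·a)] + 640
       = 2·a + 674 = 666
⇒ a = -4.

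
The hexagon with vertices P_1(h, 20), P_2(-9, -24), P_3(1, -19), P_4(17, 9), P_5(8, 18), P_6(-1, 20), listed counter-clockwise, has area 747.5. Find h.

-9

Write out the shoelace sum; only the two edges meeting at P_1 involve h:
2·Area = [((-1)·20 − h·20) + (h·(-24) − (-9)·20)] + 939
       = -44·h + 1099 = 1495
⇒ h = -9.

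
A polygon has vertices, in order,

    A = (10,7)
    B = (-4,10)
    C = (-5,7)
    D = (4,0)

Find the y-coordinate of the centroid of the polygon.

17/3

Apply the shoelace (surveyor's) formula. First the cross-terms c_i = x_i·y_{i+1} − x_{i+1}·y_i:
  128, 22, -28, 28  ⇒  2A = 150, A = 75.
Then Σ (y_i + y_{i+1})·c_i = 2550, so ȳ = 2550 / (6·75) = 17/3.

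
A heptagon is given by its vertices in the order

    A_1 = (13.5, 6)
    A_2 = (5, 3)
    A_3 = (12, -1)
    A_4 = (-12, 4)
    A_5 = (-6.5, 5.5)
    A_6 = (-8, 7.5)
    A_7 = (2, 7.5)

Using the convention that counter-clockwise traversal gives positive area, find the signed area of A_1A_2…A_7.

Cross-terms: 10.5, -41, 36, -40, -4.75, -75, -89.25  ⇒  Σ = -203.5
Signed area = Σ/2 = -101.75 (negative ⇒ clockwise traversal).

-101.75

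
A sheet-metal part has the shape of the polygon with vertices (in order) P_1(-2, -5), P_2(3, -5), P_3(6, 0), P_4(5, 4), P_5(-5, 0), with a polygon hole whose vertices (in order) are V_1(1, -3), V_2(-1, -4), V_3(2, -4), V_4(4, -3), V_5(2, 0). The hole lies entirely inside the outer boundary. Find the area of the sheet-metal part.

Outer boundary:
Σ = (25) + (30) + (24) + (20) + (25) = 124
Area = |Σ|/2 = 62.
Hole:
V_1→V_2: (1)(-4) − (-1)(-3) = -7
V_2→V_3: (-1)(-4) − (2)(-4) = 12
V_3→V_4: (2)(-3) − (4)(-4) = 10
V_4→V_5: (4)(0) − (2)(-3) = 6
V_5→V_1: (2)(-3) − (1)(0) = -6
Σ = 15
Area = |Σ|/2 = 7.5.
Net area = 62 − 7.5 = 54.5.

54.5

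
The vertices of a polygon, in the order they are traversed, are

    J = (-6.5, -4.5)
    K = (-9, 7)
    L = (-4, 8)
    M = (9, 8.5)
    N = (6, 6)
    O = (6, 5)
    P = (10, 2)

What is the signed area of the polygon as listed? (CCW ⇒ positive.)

Apply the shoelace (surveyor's) formula: 2A = Σ (x_i·y_{i+1} − x_{i+1}·y_i), indices taken mod 7.
Σ = (-86) + (-44) + (-106) + (3) + (-6) + (-38) + (-32) = -309
Signed area = Σ/2 = -154.5 (negative ⇒ clockwise traversal).

-154.5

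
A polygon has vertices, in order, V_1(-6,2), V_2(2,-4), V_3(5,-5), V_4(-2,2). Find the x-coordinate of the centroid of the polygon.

-37/57

Apply Gauss's area formula. First the cross-terms c_i = x_i·y_{i+1} − x_{i+1}·y_i:
  20, 10, 0, 8  ⇒  2A = 38, A = 19.
Then Σ (x_i + x_{i+1})·c_i = -74, so x̄ = -74 / (6·19) = -37/57.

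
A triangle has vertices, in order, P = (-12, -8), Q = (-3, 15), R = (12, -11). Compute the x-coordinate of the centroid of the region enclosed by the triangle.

-1

Apply the shoelace formula. First the cross-terms c_i = x_i·y_{i+1} − x_{i+1}·y_i:
  -204, -147, -228  ⇒  2A = -579, A = -289.5.
Then Σ (x_i + x_{i+1})·c_i = 1737, so x̄ = 1737 / (6·(-289.5)) = -1.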